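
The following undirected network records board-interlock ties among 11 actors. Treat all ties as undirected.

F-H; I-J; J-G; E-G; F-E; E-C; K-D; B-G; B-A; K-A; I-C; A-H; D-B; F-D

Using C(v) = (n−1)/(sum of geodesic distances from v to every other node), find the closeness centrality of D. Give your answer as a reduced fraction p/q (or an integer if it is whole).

Distances from D: A:2, B:1, C:3, E:2, F:1, G:2, H:2, I:4, J:3, K:1. Sum = 21.
n = 11, so closeness = 10/21.

10/21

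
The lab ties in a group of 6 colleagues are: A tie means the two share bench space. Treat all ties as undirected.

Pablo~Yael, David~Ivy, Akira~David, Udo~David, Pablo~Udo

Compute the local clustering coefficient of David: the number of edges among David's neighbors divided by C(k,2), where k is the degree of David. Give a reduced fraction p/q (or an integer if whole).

David's neighbors: Akira, Ivy, and Udo (k = 3).
Possible neighbor pairs: C(3,2) = 3. Edges among them: none → e = 0.
Clustering(David) = 0/3 = 0.

0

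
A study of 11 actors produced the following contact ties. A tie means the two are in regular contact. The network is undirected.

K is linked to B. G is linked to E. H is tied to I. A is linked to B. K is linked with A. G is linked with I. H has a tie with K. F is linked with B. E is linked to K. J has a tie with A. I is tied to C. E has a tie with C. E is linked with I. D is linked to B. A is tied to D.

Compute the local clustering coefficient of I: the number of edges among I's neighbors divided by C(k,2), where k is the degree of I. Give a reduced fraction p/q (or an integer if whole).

I's neighbors: C, E, G, and H (k = 4).
Possible neighbor pairs: C(4,2) = 6. Edges among them: C–E, E–G → e = 2.
Clustering(I) = 2/6 = 1/3.

1/3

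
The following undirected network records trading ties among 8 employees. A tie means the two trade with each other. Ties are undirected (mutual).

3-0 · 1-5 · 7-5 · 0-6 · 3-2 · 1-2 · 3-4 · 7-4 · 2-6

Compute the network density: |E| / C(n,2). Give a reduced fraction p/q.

9/28

There are 9 edges and 8 nodes, so the maximum possible is C(8,2) = 28.
Density = 9/28.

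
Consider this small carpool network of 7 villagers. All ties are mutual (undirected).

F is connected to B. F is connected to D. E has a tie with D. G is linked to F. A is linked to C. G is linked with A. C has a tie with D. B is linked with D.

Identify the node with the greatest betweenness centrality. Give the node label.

D

Unnormalized betweenness of each node: A:1, B:0, C:5/2, D:15/2, E:0, F:7/2, G:3/2.
D has the largest value, 15/2, making it the main broker — the node through which the most shortest paths run.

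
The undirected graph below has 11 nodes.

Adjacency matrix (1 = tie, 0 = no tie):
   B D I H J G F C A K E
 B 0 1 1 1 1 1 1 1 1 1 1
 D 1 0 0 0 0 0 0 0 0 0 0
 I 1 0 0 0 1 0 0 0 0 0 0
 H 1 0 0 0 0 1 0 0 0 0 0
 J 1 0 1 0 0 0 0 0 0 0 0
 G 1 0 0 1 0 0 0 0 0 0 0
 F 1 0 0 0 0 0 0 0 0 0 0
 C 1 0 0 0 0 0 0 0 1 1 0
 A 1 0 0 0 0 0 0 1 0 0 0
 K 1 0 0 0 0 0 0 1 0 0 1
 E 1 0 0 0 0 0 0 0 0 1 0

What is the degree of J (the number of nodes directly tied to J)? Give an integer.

2

J is directly tied to B and I. That is 2 neighbors, so the degree of J is 2.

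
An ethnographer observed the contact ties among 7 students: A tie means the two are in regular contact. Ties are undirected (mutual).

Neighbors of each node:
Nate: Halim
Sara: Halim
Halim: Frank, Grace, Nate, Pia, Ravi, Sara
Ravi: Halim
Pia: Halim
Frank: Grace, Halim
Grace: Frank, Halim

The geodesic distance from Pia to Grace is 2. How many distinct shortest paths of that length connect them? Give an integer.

1

The shortest distance is 2, and the only length-2 path is Pia–Halim–Grace. So there is exactly 1 shortest path.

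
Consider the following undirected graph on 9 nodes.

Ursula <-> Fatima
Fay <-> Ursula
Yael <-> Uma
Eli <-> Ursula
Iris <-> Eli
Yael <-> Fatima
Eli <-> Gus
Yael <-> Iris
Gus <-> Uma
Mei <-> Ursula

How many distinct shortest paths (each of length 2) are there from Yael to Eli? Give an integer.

1

The shortest distance is 2, and the only length-2 path is Yael–Iris–Eli. So there is exactly 1 shortest path.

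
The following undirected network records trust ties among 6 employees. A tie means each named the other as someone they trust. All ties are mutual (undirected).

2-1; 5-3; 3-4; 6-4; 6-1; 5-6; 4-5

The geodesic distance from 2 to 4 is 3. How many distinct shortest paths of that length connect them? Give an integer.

1

The shortest distance is 3, and the only length-3 path is 2–1–6–4. So there is exactly 1 shortest path.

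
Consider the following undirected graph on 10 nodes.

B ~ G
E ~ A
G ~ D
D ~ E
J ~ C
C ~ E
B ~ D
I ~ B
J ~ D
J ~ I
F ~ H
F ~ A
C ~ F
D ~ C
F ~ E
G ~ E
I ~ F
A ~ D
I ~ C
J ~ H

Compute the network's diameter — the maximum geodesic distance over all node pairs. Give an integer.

3

Eccentricity of each node (its greatest distance to any other): A:2, B:3, C:2, D:2, E:2, F:2, G:3, H:3, I:2, J:2.
The maximum eccentricity is 3, realized for instance by the pair B–H via B – D – J – H. So the diameter is 3.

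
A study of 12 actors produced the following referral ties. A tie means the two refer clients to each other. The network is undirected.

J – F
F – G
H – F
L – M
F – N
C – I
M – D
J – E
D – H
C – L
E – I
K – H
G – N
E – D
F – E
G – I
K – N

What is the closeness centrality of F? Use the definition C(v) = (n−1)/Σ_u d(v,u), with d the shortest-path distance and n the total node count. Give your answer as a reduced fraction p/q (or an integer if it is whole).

11/21

Distances from F: C:3, D:2, E:1, G:1, H:1, I:2, J:1, K:2, L:4, M:3, N:1. Sum = 21.
n = 12, so closeness = 11/21.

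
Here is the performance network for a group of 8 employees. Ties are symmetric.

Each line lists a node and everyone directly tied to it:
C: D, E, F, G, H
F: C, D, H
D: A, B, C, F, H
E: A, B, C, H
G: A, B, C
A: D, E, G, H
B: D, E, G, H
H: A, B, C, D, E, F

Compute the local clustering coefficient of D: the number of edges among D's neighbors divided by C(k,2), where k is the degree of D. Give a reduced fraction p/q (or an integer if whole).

D's neighbors: A, B, C, F, and H (k = 5).
Possible neighbor pairs: C(5,2) = 10. Edges among them: A–H, B–H, C–F, C–H, F–H → e = 5.
Clustering(D) = 5/10 = 1/2.

1/2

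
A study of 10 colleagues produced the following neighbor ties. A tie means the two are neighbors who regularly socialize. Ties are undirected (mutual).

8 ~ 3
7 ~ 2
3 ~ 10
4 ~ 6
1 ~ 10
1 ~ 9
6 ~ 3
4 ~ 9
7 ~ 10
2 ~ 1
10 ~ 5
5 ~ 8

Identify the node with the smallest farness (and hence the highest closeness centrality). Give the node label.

10

Farness (sum of distances to all others) for each node — 1:17, 2:23, 3:17, 4:23, 5:21, 6:21, 7:21, 8:23, 9:21, 10:15.
The smallest farness is 15, for 10, so 10 has the highest closeness.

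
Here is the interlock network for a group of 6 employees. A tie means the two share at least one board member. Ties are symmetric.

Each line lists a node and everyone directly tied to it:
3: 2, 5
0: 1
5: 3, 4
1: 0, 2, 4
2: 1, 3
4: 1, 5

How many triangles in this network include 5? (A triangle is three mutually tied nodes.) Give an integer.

5's neighbors are 3 and 4, but none of them are tied to each other, so no triangle contains 5.

0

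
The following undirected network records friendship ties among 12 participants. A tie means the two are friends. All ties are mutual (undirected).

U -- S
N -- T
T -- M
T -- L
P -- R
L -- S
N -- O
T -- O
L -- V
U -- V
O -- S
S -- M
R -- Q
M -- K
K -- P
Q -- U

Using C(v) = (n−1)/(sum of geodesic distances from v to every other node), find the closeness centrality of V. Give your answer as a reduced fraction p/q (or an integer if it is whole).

Distances from V: K:4, L:1, M:3, N:3, O:3, P:4, Q:2, R:3, S:2, T:2, U:1. Sum = 28.
n = 12, so closeness = 11/28.

11/28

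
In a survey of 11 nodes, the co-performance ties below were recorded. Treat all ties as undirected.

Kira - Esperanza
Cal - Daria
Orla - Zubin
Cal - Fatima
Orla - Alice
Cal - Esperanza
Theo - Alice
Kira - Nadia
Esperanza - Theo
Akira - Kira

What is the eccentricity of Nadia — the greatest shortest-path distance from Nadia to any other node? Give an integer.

6

Distances from Nadia: Akira:2, Alice:4, Cal:3, Daria:4, Esperanza:2, Fatima:4, Kira:1, Orla:5, Theo:3, Zubin:6.
The largest is 6 (to Zubin), so the eccentricity of Nadia is 6.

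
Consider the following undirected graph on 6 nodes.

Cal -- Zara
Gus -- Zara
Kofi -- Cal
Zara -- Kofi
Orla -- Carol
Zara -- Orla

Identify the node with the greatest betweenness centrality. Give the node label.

Zara

Unnormalized betweenness of each node: Cal:0, Carol:0, Gus:0, Kofi:0, Orla:4, Zara:8.
Zara has the largest value, 8, making it the main broker — the node through which the most shortest paths run.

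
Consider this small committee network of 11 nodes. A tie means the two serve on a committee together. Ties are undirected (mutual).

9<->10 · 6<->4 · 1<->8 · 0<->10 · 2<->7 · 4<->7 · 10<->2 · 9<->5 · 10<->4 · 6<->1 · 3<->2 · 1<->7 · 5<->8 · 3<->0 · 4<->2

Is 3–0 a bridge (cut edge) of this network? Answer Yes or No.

Even without that edge, 3 still reaches 0 via 3 – 2 – 10 – 0, so the network stays connected. Not a bridge.

No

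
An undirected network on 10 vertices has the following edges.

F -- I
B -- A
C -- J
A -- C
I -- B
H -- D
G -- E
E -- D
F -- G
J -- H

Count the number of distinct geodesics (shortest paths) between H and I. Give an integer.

The shortest distance is 5. The length-5 paths are: H–J–C–A–B–I; H–D–E–G–F–I.
That gives 2 distinct shortest paths.

2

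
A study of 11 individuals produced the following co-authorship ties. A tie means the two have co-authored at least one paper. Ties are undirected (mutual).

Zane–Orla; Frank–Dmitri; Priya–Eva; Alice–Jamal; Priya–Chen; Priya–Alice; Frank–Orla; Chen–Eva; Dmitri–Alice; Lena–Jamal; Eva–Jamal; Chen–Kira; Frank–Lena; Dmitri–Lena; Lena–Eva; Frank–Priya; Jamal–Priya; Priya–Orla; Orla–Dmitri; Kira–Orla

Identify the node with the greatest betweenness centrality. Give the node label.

Orla

Unnormalized betweenness of each node: Alice:31/30, Chen:17/6, Dmitri:11/3, Eva:27/10, Frank:11/5, Jamal:4/3, Kira:6/5, Lena:27/10, Orla:139/10, Priya:373/30, Zane:0.
Orla has the largest value, 139/10, making it the main broker — the node through which the most shortest paths run.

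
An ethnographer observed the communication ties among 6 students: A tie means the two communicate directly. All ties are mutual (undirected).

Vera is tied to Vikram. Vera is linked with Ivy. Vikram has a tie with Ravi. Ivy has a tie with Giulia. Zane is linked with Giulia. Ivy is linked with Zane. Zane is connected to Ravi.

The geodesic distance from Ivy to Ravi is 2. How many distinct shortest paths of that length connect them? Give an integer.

1

The shortest distance is 2, and the only length-2 path is Ivy–Zane–Ravi. So there is exactly 1 shortest path.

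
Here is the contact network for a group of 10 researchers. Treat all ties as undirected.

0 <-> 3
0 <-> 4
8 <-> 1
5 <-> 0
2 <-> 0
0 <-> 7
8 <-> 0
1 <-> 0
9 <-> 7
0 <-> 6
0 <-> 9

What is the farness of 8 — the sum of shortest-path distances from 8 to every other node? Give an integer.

16

Distances from 8: 0:1, 1:1, 2:2, 3:2, 4:2, 5:2, 6:2, 7:2, 9:2.
Sum = 1 + 1 + 2 + 2 + 2 + 2 + 2 + 2 + 2 = 16.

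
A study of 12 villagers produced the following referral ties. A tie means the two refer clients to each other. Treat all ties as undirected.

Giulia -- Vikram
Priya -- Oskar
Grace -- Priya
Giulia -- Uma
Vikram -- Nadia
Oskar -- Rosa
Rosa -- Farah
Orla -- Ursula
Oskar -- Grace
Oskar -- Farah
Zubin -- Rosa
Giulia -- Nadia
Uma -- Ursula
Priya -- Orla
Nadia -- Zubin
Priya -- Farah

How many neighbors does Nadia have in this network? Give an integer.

3

Nadia is directly tied to Giulia, Vikram, and Zubin. That is 3 neighbors, so the degree of Nadia is 3.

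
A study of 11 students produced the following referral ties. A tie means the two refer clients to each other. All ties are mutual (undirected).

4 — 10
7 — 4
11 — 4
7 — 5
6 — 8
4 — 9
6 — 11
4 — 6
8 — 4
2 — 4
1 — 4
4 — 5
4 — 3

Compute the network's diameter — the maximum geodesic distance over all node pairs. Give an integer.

2

Eccentricity of each node (its greatest distance to any other): 1:2, 2:2, 3:2, 4:1, 5:2, 6:2, 7:2, 8:2, 9:2, 10:2, 11:2.
The maximum eccentricity is 2, realized for instance by the pair 2–5 via 2 – 4 – 5. So the diameter is 2.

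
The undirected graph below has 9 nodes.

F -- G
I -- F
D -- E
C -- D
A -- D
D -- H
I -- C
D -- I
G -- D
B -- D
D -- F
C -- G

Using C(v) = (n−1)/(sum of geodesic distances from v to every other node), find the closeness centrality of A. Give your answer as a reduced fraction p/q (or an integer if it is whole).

8/15

Distances from A: B:2, C:2, D:1, E:2, F:2, G:2, H:2, I:2. Sum = 15.
n = 9, so closeness = 8/15.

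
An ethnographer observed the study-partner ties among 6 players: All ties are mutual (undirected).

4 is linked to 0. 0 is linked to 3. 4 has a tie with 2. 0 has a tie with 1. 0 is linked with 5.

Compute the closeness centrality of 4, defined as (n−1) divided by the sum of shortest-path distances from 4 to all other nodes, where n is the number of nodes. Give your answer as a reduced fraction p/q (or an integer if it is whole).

5/8

Distances from 4: 0:1, 1:2, 2:1, 3:2, 5:2. Sum = 8.
n = 6, so closeness = 5/8.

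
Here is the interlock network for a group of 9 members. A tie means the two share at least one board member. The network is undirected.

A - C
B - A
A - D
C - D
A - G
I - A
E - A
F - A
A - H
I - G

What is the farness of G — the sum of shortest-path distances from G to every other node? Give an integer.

Distances from G: A:1, B:2, C:2, D:2, E:2, F:2, H:2, I:1.
Sum = 1 + 2 + 2 + 2 + 2 + 2 + 2 + 1 = 14.

14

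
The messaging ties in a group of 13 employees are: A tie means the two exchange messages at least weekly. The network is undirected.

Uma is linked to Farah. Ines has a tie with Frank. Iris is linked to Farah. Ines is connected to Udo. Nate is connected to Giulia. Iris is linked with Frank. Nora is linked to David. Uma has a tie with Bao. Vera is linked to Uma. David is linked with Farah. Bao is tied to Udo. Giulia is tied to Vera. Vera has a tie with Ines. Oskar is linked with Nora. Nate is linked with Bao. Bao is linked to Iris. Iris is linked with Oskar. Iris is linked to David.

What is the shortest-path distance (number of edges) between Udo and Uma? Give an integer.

2

One shortest route is Udo – Bao – Uma, which uses 2 edges, and Udo and Uma are not directly tied, so nothing shorter exists. So d(Udo,Uma) = 2.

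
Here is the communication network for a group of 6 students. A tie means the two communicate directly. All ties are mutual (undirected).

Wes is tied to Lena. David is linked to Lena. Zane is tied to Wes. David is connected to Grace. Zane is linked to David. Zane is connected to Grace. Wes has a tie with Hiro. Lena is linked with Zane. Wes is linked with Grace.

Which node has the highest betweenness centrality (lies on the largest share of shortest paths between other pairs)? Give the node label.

Unnormalized betweenness of each node: David:1/3, Grace:2/3, Hiro:0, Lena:2/3, Wes:13/3, Zane:1.
Wes has the largest value, 13/3, making it the main broker — the node through which the most shortest paths run.

Wes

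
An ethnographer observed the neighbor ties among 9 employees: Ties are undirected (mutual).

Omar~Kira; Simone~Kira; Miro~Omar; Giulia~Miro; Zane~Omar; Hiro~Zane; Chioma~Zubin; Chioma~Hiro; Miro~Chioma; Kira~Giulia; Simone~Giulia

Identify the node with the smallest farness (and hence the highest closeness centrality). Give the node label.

Farness (sum of distances to all others) for each node — Chioma:15, Giulia:16, Hiro:18, Kira:17, Miro:13, Omar:14, Simone:20, Zane:17, Zubin:22.
The smallest farness is 13, for Miro, so Miro has the highest closeness.

Miro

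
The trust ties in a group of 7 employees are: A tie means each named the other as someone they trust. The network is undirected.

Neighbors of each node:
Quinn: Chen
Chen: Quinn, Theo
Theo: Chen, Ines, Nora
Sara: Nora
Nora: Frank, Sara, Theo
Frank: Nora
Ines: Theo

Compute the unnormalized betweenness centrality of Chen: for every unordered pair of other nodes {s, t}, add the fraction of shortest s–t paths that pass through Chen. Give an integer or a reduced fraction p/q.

5

Pairs whose geodesics pass through Chen — Frank–Quinn: 1; Nora–Quinn: 1; Ines–Quinn: 1; Theo–Quinn: 1; Quinn–Sara: 1.
All other pairs contribute 0.
Summing the contributions gives betweenness(Chen) = 5.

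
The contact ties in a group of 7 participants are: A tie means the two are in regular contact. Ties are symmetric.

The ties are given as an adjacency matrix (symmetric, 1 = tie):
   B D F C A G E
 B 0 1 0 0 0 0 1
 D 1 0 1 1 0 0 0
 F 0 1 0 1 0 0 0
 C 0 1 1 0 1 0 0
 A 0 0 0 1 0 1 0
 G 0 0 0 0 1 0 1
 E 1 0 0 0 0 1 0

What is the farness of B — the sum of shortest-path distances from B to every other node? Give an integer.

Distances from B: A:3, C:2, D:1, E:1, F:2, G:2.
Sum = 3 + 2 + 1 + 1 + 2 + 2 = 11.

11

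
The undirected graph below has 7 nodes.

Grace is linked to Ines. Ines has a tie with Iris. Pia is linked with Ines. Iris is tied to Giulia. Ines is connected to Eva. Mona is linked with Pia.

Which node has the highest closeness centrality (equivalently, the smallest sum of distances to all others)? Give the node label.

Farness (sum of distances to all others) for each node — Eva:13, Giulia:16, Grace:13, Ines:8, Iris:11, Mona:16, Pia:11.
The smallest farness is 8, for Ines, so Ines has the highest closeness.

Ines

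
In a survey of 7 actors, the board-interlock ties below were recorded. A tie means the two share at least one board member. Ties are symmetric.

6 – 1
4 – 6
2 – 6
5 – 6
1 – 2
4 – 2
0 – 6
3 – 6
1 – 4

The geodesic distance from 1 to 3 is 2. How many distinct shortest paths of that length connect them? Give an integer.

1

The shortest distance is 2, and the only length-2 path is 1–6–3. So there is exactly 1 shortest path.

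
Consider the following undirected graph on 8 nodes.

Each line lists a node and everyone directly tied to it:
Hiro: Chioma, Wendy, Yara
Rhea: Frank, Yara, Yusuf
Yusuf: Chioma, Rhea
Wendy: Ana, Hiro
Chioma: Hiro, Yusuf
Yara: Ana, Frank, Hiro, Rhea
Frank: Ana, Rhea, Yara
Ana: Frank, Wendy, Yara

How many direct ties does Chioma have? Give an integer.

2

Chioma is directly tied to Hiro and Yusuf. That is 2 neighbors, so the degree of Chioma is 2.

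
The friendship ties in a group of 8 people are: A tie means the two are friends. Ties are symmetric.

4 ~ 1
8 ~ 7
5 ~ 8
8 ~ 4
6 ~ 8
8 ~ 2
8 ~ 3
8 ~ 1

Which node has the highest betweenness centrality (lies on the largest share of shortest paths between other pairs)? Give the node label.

Unnormalized betweenness of each node: 1:0, 2:0, 3:0, 4:0, 5:0, 6:0, 7:0, 8:20.
8 has the largest value, 20, making it the main broker — the node through which the most shortest paths run.

8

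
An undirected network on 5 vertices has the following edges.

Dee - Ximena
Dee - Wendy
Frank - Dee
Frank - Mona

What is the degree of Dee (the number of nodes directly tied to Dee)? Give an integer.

Dee is directly tied to Frank, Wendy, and Ximena. That is 3 neighbors, so the degree of Dee is 3.

3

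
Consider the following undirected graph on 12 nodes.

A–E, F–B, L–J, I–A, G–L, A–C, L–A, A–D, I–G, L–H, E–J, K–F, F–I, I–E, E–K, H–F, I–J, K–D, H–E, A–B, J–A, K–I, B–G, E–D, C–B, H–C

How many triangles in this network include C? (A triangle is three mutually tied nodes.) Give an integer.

C's neighbors: A, B, and H.
Neighbor pairs that are themselves tied: C–A–B. Each forms one triangle with C, for 1 in total.

1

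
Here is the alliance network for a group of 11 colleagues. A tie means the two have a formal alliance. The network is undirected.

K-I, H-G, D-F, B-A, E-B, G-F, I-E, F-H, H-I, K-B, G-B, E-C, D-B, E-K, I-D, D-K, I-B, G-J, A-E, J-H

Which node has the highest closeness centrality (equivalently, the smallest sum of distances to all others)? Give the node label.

Farness (sum of distances to all others) for each node — A:21, B:14, C:26, D:18, E:17, F:21, G:17, H:18, I:15, J:24, K:17.
The smallest farness is 14, for B, so B has the highest closeness.

B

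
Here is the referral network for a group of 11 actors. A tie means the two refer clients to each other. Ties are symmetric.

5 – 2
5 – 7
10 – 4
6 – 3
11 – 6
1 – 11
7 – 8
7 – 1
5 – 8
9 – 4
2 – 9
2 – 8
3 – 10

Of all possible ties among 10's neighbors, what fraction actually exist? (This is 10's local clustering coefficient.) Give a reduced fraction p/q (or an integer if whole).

0

10's neighbors: 3 and 4 (k = 2).
Possible neighbor pairs: C(2,2) = 1. Edges among them: none → e = 0.
Clustering(10) = 0/1.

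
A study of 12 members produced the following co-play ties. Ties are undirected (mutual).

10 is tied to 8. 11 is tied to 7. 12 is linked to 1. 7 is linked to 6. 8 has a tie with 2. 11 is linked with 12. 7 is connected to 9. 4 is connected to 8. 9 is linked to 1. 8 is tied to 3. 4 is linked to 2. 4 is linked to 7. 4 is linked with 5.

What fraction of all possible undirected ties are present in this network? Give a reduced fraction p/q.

13/66

There are 13 edges and 12 nodes, so the maximum possible is C(12,2) = 66.
Density = 13/66.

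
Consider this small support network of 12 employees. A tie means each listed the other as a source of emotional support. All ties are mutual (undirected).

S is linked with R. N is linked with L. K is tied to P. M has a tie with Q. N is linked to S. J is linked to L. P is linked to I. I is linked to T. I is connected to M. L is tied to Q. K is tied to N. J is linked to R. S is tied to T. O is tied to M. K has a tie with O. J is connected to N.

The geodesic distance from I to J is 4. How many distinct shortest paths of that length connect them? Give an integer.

The shortest distance is 4. The length-4 paths are: I–M–Q–L–J; I–T–S–R–J; I–P–K–N–J; I–T–S–N–J.
That gives 4 distinct shortest paths.

4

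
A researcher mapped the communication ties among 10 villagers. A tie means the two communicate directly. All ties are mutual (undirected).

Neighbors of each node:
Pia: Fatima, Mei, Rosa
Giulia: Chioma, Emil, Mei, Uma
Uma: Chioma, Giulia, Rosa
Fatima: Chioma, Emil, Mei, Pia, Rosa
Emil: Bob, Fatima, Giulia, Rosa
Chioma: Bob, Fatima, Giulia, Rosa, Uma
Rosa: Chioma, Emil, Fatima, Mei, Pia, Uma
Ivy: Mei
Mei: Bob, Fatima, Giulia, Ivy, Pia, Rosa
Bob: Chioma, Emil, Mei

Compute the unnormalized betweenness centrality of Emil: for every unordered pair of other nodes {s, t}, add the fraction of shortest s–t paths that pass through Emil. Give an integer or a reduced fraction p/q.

19/12

Pairs whose geodesics pass through Emil — Bob–Rosa: 1/3; Bob–Fatima: 1/3; Bob–Giulia: 1/3; Rosa–Giulia: 1/4; Fatima–Giulia: 1/3.
All other pairs contribute 0.
Summing the contributions gives betweenness(Emil) = 19/12.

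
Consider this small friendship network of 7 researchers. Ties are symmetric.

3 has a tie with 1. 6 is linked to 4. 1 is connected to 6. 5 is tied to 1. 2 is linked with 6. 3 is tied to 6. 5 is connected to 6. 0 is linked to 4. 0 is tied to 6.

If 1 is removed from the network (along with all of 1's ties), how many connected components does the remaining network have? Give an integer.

1

1's neighbors (3, 5, and 6) remain reachable from one another through other ties, so the rest of the network stays in one piece.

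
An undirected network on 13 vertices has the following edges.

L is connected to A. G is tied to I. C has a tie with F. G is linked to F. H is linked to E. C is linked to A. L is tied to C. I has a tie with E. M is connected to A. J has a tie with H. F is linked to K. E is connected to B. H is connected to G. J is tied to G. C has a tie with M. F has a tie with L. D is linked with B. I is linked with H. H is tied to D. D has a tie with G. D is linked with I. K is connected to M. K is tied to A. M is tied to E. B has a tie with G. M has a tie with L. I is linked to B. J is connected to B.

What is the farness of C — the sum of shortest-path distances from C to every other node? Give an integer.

25

Distances from C: A:1, B:3, D:3, E:2, F:1, G:2, H:3, I:3, J:3, K:2, L:1, M:1.
Sum = 1 + 3 + 3 + 2 + 1 + 2 + 3 + 3 + 3 + 2 + 1 + 1 = 25.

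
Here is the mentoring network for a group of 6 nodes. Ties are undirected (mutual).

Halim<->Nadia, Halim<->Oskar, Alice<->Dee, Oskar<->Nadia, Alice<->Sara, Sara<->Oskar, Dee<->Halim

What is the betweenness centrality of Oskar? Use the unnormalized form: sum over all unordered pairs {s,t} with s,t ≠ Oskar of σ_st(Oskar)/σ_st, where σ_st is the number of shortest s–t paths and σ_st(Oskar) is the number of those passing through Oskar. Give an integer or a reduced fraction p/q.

Pairs whose geodesics pass through Oskar — Sara–Halim: 1; Sara–Nadia: 1; Alice–Nadia: 1/2.
All other pairs contribute 0.
Summing the contributions gives betweenness(Oskar) = 5/2.

5/2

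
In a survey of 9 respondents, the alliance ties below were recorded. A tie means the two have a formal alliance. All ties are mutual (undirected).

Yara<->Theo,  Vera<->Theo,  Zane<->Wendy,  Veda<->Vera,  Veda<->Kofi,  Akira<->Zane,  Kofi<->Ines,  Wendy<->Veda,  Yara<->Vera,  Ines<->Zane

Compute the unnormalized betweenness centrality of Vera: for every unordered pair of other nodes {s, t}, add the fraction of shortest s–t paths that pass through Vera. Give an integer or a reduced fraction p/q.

12

Pairs whose geodesics pass through Vera — Zane–Yara: 1; Zane–Theo: 1; Yara–Akira: 1; Yara–Ines: 1; Yara–Kofi: 1; Yara–Veda: 1; Yara–Wendy: 1; Akira–Theo: 1; Ines–Theo: 1; Kofi–Theo: 1; Veda–Theo: 1; Wendy–Theo: 1.
All other pairs contribute 0.
Summing the contributions gives betweenness(Vera) = 12.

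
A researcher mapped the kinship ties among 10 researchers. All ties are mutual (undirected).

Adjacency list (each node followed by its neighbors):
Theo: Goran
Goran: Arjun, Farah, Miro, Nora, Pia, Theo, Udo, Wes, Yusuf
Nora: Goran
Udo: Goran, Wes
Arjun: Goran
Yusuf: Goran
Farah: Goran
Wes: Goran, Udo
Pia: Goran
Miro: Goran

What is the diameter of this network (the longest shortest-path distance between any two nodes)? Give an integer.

2

Eccentricity of each node (its greatest distance to any other): Arjun:2, Farah:2, Goran:1, Miro:2, Nora:2, Pia:2, Theo:2, Udo:2, Wes:2, Yusuf:2.
The maximum eccentricity is 2, realized for instance by the pair Udo–Pia via Udo – Goran – Pia. So the diameter is 2.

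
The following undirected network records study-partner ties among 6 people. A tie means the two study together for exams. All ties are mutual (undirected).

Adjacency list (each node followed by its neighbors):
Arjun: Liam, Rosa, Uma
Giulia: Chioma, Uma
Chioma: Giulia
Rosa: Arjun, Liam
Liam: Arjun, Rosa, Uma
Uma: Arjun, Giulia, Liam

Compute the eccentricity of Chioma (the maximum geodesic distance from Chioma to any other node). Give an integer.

4

Distances from Chioma: Arjun:3, Giulia:1, Liam:3, Rosa:4, Uma:2.
The largest is 4 (to Rosa), so the eccentricity of Chioma is 4.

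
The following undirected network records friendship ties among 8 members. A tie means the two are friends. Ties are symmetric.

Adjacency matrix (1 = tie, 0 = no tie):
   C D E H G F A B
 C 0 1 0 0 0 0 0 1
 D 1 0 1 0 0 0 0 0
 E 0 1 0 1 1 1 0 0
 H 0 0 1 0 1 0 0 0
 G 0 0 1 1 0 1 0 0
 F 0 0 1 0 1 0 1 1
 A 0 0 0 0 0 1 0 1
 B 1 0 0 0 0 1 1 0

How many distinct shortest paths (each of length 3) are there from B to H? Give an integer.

2

The shortest distance is 3. The length-3 paths are: B–F–E–H; B–F–G–H.
That gives 2 distinct shortest paths.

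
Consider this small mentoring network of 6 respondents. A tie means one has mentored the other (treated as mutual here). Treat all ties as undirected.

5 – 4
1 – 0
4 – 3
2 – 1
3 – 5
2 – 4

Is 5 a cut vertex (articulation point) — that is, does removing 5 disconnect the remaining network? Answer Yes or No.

No

Even without 5, every remaining node can still reach every other (the residual graph is connected), so 5 is not a cut vertex.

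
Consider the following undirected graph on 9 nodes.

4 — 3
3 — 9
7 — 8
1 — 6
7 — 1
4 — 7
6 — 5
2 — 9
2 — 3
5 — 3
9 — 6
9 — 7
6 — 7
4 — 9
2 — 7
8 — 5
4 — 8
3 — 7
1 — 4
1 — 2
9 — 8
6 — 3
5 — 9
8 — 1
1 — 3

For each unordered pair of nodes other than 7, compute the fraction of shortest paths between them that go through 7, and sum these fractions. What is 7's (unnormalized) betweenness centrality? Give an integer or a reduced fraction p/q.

Pairs whose geodesics pass through 7 — 6–8: 1/4; 6–4: 1/4; 6–2: 1/4; 9–1: 1/6; 8–2: 1/3; 8–3: 1/5; 4–2: 1/4.
All other pairs contribute 0.
Summing the contributions gives betweenness(7) = 17/10.

17/10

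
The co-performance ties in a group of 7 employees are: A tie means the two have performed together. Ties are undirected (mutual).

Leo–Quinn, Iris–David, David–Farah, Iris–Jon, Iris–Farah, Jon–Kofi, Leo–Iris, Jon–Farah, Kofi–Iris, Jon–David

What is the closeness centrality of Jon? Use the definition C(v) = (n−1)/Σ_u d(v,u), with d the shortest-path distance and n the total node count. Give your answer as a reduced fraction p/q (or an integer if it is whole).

2/3

Distances from Jon: David:1, Farah:1, Iris:1, Kofi:1, Leo:2, Quinn:3. Sum = 9.
n = 7, so closeness = 6/9 = 2/3.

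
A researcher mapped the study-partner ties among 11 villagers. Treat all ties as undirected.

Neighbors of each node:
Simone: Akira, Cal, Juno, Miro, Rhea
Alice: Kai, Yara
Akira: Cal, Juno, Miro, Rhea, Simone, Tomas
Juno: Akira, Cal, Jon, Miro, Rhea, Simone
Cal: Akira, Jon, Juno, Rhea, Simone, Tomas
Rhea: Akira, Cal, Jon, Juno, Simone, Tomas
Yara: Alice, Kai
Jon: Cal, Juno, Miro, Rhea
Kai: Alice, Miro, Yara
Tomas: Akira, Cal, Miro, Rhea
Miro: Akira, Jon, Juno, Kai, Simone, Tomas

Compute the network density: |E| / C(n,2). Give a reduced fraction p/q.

There are 25 edges and 11 nodes, so the maximum possible is C(11,2) = 55.
Density = 25/55 = 5/11.

5/11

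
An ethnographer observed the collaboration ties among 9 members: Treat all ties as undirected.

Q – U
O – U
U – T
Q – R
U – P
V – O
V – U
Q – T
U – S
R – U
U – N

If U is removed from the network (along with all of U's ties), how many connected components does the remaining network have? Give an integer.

5

Without U, the remaining ties split the others into: {S}; {N}; {O, V}; {Q, R, T}; {P}.
That's 5 separate components.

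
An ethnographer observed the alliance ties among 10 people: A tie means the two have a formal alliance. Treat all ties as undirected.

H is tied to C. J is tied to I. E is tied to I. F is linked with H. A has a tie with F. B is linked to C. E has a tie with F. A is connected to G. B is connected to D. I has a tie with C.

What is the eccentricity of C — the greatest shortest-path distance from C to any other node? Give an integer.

Distances from C: A:3, B:1, D:2, E:2, F:2, G:4, H:1, I:1, J:2.
The largest is 4 (to G), so the eccentricity of C is 4.

4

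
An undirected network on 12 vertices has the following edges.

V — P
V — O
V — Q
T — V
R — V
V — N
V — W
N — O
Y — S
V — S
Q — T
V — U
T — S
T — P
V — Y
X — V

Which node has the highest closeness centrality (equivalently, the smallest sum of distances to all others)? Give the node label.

V

Farness (sum of distances to all others) for each node — N:20, O:20, P:20, Q:20, R:21, S:19, T:18, U:21, V:11, W:21, X:21, Y:20.
The smallest farness is 11, for V, so V has the highest closeness.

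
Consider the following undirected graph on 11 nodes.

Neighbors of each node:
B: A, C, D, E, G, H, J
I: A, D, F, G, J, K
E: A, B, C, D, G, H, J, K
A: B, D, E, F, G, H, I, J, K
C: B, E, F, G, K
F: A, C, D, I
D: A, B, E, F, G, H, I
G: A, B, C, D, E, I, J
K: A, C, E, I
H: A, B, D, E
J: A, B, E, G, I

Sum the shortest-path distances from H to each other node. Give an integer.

Distances from H: A:1, B:1, C:2, D:1, E:1, F:2, G:2, I:2, J:2, K:2.
Sum = 1 + 1 + 2 + 1 + 1 + 2 + 2 + 2 + 2 + 2 = 16.

16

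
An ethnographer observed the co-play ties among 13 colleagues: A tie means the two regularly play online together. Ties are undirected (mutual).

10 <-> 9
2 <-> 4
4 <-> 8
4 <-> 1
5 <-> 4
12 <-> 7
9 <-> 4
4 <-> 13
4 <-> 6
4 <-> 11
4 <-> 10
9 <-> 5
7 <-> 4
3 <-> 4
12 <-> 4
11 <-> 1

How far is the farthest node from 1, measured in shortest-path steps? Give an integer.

2

Distances from 1: 2:2, 3:2, 4:1, 5:2, 6:2, 7:2, 8:2, 9:2, 10:2, 11:1, 12:2, 13:2.
The largest is 2 (to 8, 6, 5, 10, 3, 9, 7, 2, 13, and 12), so the eccentricity of 1 is 2.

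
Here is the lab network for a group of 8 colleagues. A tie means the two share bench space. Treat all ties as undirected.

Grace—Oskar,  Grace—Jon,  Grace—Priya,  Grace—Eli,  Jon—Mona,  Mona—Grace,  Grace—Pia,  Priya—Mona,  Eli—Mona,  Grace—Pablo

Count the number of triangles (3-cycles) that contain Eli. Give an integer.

1

Eli's neighbors: Grace and Mona.
Neighbor pairs that are themselves tied: Eli–Grace–Mona. Each forms one triangle with Eli, for 1 in total.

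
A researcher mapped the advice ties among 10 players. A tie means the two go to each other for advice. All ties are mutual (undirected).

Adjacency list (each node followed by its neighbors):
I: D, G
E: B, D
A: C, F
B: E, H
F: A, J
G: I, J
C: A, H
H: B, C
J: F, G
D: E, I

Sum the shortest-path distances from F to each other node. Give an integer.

Distances from F: A:1, B:4, C:2, D:4, E:5, G:2, H:3, I:3, J:1.
Sum = 1 + 4 + 2 + 4 + 5 + 2 + 3 + 3 + 1 = 25.

25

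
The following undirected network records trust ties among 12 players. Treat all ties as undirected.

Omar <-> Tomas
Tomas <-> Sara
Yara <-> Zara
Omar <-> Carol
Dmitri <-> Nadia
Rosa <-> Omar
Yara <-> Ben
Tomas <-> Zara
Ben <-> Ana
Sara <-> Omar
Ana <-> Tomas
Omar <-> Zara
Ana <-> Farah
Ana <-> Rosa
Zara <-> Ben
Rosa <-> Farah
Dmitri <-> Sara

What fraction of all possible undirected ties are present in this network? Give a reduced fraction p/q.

There are 17 edges and 12 nodes, so the maximum possible is C(12,2) = 66.
Density = 17/66.

17/66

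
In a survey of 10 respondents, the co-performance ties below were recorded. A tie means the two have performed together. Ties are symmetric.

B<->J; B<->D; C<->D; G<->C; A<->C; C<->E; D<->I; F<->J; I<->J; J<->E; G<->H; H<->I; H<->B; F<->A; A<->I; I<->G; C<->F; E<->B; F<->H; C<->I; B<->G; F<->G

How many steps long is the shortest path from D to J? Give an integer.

2

One shortest route is D – I – J, which uses 2 edges, and D and J are not directly tied, so nothing shorter exists. So d(D,J) = 2.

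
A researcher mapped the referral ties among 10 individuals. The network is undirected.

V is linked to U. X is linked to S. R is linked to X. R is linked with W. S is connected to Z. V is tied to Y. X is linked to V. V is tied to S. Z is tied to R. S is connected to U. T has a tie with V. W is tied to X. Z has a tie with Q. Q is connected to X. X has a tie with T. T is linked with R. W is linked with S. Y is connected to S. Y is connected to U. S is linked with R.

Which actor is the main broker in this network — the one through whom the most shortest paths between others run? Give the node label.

Unnormalized betweenness of each node: Q:1/3, R:8/3, S:11, T:1/3, U:0, V:4, W:0, X:7, Y:0, Z:5/3.
S has the largest value, 11, making it the main broker — the node through which the most shortest paths run.

S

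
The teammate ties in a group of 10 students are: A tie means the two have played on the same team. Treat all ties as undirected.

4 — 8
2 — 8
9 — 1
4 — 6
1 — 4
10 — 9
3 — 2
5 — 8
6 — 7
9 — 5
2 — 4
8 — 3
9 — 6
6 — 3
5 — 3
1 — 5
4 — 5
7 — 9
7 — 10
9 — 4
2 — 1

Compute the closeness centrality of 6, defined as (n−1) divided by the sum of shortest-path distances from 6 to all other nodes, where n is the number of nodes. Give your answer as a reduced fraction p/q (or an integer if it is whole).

9/14

Distances from 6: 1:2, 2:2, 3:1, 4:1, 5:2, 7:1, 8:2, 9:1, 10:2. Sum = 14.
n = 10, so closeness = 9/14.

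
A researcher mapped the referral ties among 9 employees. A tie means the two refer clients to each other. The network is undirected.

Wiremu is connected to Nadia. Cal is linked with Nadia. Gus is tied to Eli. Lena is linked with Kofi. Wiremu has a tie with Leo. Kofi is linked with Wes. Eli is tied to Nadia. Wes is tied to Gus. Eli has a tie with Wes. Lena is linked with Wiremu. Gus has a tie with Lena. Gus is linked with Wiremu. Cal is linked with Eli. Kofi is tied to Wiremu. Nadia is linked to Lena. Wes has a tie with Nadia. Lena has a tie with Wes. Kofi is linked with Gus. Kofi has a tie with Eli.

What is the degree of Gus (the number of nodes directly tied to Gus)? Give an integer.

5

Gus is directly tied to Eli, Kofi, Lena, Wes, and Wiremu. That is 5 neighbors, so the degree of Gus is 5.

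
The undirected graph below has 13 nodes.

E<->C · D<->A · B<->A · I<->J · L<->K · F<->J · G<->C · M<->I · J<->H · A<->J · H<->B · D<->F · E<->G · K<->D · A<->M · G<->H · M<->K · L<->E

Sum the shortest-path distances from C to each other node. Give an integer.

Distances from C: A:4, B:3, D:4, E:1, F:4, G:1, H:2, I:4, J:3, K:3, L:2, M:4.
Sum = 4 + 3 + 4 + 1 + 4 + 1 + 2 + 4 + 3 + 3 + 2 + 4 = 35.

35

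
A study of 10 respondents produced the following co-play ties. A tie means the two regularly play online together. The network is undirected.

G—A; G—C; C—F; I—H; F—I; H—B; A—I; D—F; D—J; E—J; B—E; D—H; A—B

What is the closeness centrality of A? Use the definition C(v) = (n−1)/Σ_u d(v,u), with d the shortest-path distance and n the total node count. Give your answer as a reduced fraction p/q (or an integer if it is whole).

9/17

Distances from A: B:1, C:2, D:3, E:2, F:2, G:1, H:2, I:1, J:3. Sum = 17.
n = 10, so closeness = 9/17.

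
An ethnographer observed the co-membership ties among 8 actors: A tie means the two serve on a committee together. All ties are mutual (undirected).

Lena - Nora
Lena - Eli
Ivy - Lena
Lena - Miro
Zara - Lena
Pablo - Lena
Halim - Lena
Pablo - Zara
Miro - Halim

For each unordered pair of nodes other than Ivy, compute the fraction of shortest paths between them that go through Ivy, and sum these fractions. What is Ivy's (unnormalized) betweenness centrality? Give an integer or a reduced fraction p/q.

0

No shortest path between any pair of other nodes passes through Ivy.
Summing the contributions gives betweenness(Ivy) = 0.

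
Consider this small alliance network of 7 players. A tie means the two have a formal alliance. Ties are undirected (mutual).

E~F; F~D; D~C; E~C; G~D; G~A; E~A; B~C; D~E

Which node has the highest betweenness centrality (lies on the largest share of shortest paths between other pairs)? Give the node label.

Unnormalized betweenness of each node: A:1/2, B:0, C:5, D:9/2, E:9/2, F:0, G:1/2.
C has the largest value, 5, making it the main broker — the node through which the most shortest paths run.

C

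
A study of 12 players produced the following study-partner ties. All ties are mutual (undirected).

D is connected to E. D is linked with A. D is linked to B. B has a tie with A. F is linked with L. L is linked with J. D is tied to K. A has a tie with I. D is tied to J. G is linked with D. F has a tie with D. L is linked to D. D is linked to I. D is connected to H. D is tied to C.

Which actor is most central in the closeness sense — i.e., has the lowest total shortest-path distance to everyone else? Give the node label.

D

Farness (sum of distances to all others) for each node — A:19, B:20, C:21, D:11, E:21, F:20, G:21, H:21, I:20, J:20, K:21, L:19.
The smallest farness is 11, for D, so D has the highest closeness.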